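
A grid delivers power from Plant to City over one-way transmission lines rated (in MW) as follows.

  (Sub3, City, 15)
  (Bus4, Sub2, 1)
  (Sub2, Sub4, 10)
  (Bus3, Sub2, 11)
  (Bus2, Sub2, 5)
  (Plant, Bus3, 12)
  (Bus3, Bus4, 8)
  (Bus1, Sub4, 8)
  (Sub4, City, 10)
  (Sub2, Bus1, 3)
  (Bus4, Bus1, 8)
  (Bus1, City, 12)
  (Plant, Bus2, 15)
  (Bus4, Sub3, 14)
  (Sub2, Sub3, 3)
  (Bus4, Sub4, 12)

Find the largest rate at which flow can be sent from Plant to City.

Augment Plant→Bus3→Sub2→Sub3→City: bottleneck 3, flow now 3.
Augment Plant→Bus3→Sub2→Bus1→City: bottleneck 3, flow now 6.
Augment Plant→Bus3→Sub2→Sub4→City: bottleneck 5, flow now 11.
Augment Plant→Bus3→Bus4→Sub3→City: bottleneck 1, flow now 12.
Augment Plant→Bus2→Sub2→Sub4→City: bottleneck 5, flow now 17.
No augmenting path remains; maximum flow = 17.
In the residual graph, reachable from Plant: {Plant, Bus2}.
Min-cut edges: Plant→Bus3 (12), Bus2→Sub2 (5); capacity 12 + 5 = 17.
This cut is saturated, so no flow can exceed 17.

17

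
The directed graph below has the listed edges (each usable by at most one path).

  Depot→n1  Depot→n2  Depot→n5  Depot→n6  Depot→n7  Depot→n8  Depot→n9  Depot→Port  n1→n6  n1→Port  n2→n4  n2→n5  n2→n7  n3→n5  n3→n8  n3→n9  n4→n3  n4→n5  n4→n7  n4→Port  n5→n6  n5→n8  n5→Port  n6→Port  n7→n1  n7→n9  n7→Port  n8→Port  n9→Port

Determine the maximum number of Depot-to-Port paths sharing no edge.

Assign every edge capacity 1; by Menger, the answer equals the max flow.
Path Depot→Port (+1); total 1.
Path Depot→n1→Port (+1); total 2.
Path Depot→n5→Port (+1); total 3.
Path Depot→n6→Port (+1); total 4.
Path Depot→n7→Port (+1); total 5.
Path Depot→n8→Port (+1); total 6.
Path Depot→n9→Port (+1); total 7.
Path Depot→n2→n4→Port (+1); total 8.
No residual Depot→Port path; max flow = 8.
Certifying cut of size 8: {Depot→Port, Depot→n1, Depot→n2, Depot→n5, Depot→n6, Depot→n7, Depot→n8, Depot→n9}.

8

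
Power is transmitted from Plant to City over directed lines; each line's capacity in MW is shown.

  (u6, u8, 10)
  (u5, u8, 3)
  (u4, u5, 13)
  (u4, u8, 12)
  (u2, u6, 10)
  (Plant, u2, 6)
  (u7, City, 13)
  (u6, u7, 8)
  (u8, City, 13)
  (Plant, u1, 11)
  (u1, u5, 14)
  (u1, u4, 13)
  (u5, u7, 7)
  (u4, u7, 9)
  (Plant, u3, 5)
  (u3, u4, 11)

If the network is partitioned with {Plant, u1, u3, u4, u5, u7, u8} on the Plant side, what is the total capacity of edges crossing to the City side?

32

Edges leaving {Plant, u1, u3, u4, u5, u7, u8}: Plant→u2 (6), u7→City (13), u8→City (13).
Cut capacity = 6 + 13 + 13 = 32.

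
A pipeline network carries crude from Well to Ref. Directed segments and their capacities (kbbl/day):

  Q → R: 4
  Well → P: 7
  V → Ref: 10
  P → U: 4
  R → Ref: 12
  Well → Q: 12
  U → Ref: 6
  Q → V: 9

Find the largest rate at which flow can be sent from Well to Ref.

Augment Well→P→U→Ref: bottleneck 4, flow now 4.
Augment Well→Q→R→Ref: bottleneck 4, flow now 8.
Augment Well→Q→V→Ref: bottleneck 8, flow now 16.
No augmenting path remains; maximum flow = 16.
In the residual graph, reachable from Well: {Well, P}.
Min-cut edges: Well→Q (12), P→U (4); capacity 12 + 4 = 16.
This cut is saturated, so no flow can exceed 16.

16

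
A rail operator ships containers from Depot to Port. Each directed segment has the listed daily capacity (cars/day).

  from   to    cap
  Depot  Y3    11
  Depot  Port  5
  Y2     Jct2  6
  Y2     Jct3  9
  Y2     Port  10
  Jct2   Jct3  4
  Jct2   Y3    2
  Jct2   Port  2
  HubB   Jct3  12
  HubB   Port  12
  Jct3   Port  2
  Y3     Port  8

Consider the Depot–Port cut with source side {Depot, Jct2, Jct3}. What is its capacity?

22

Edges leaving {Depot, Jct2, Jct3}: Depot→Y3 (11), Depot→Port (5), Jct2→Y3 (2), Jct2→Port (2), Jct3→Port (2).
Cut capacity = 11 + 5 + 2 + 2 + 2 = 22.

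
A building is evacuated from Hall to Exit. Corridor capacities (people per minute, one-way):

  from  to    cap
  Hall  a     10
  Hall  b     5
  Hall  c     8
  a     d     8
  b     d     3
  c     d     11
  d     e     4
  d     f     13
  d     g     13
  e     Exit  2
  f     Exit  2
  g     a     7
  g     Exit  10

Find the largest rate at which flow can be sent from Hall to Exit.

14

Augment Hall→a→d→e→Exit: bottleneck 2, flow now 2.
Augment Hall→a→d→f→Exit: bottleneck 2, flow now 4.
Augment Hall→a→d→g→Exit: bottleneck 4, flow now 8.
Augment Hall→b→d→g→Exit: bottleneck 3, flow now 11.
Augment Hall→c→d→g→Exit: bottleneck 3, flow now 14.
No augmenting path remains; maximum flow = 14.
In the residual graph, reachable from Hall: {Hall, a, b, c, d, e, f, g}.
Min-cut edges: e→Exit (2), f→Exit (2), g→Exit (10); capacity 2 + 2 + 10 = 14.
This cut is saturated, so no flow can exceed 14.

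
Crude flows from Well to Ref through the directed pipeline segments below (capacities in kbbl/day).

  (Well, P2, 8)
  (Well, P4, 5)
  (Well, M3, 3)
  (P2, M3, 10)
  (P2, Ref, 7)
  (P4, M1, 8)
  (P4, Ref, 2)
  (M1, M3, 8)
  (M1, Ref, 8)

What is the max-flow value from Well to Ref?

12

Augment Well→P2→Ref: bottleneck 7, flow now 7.
Augment Well→P4→Ref: bottleneck 2, flow now 9.
Augment Well→P4→M1→Ref: bottleneck 3, flow now 12.
No augmenting path remains; maximum flow = 12.
In the residual graph, reachable from Well: {Well, P2, M3}.
Min-cut edges: Well→P4 (5), P2→Ref (7); capacity 5 + 7 = 12.
This cut is saturated, so no flow can exceed 12.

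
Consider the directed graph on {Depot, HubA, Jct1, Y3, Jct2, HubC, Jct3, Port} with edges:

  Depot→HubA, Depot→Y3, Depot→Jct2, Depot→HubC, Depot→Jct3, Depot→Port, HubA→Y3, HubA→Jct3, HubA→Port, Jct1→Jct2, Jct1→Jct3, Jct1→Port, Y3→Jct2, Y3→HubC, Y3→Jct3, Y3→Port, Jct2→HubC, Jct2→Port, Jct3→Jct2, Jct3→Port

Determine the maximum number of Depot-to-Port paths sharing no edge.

5

Assign every edge capacity 1; by Menger, the answer equals the max flow.
Path Depot→Port (+1); total 1.
Path Depot→HubA→Port (+1); total 2.
Path Depot→Y3→Port (+1); total 3.
Path Depot→Jct2→Port (+1); total 4.
Path Depot→Jct3→Port (+1); total 5.
No residual Depot→Port path; max flow = 5.
Certifying cut of size 5: {Depot→HubA, Depot→Jct2, Depot→Jct3, Depot→Port, Depot→Y3}.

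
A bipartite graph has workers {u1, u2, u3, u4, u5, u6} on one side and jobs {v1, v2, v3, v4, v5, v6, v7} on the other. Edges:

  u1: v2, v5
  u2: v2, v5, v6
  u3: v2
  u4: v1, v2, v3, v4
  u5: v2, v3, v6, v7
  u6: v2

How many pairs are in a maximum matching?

5

Unit-capacity flow: source→left, listed edges, right→sink; max matching = max flow.
Augmenting path u1→v2 (+1); matched 1.
Augmenting path u2→v5 (+1); matched 2.
Augmenting path u4→v1 (+1); matched 3.
Augmenting path u5→v3 (+1); matched 4.
Augmenting path u3→v2→u1→v5→u2→v6 (+1); matched 5.
No augmenting path remains; maximum matching = 5.
König certificate: {u1, u2, u4, u5, v2} is a vertex cover of size 5 (every listed pair touches it), so no matching can be larger.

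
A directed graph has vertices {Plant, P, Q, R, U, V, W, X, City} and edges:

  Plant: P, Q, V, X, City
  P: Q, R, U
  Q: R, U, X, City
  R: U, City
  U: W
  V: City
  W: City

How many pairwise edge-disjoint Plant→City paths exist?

Assign every edge capacity 1; by Menger, the answer equals the max flow.
Path Plant→City (+1); total 1.
Path Plant→Q→City (+1); total 2.
Path Plant→V→City (+1); total 3.
Path Plant→P→R→City (+1); total 4.
No residual Plant→City path; max flow = 4.
Certifying cut of size 4: {Plant→City, Plant→P, Plant→Q, Plant→V}.

4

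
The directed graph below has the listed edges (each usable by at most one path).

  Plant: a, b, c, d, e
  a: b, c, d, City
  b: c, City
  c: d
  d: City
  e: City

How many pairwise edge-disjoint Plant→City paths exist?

Assign every edge capacity 1; by Menger, the answer equals the max flow.
Path Plant→a→City (+1); total 1.
Path Plant→b→City (+1); total 2.
Path Plant→d→City (+1); total 3.
Path Plant→e→City (+1); total 4.
No residual Plant→City path; max flow = 4.
Certifying cut of size 4: {Plant→a, Plant→b, Plant→e, d→City}.

4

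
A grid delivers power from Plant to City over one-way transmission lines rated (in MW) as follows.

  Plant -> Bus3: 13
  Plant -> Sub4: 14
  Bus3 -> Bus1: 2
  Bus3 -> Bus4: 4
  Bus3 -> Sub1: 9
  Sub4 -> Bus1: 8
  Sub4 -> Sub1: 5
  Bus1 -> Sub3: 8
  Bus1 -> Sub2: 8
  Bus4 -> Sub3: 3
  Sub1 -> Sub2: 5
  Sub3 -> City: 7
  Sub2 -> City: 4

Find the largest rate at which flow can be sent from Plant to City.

11

Augment Plant→Bus3→Bus1→Sub3→City: bottleneck 2, flow now 2.
Augment Plant→Bus3→Bus4→Sub3→City: bottleneck 3, flow now 5.
Augment Plant→Bus3→Sub1→Sub2→City: bottleneck 4, flow now 9.
Augment Plant→Sub4→Bus1→Sub3→City: bottleneck 2, flow now 11.
No augmenting path remains; maximum flow = 11.
In the residual graph, reachable from Plant: {Plant, Bus3, Sub4, Bus1, Bus4, Sub1, Sub3, Sub2}.
Min-cut edges: Sub3→City (7), Sub2→City (4); capacity 7 + 4 = 11.
This cut is saturated, so no flow can exceed 11.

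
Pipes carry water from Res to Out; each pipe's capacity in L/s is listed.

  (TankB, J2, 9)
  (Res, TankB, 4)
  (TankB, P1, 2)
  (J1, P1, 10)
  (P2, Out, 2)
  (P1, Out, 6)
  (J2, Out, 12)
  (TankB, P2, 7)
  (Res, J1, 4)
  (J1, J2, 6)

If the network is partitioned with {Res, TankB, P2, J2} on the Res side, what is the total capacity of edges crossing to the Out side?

20

Edges leaving {Res, TankB, P2, J2}: Res→J1 (4), TankB→P1 (2), P2→Out (2), J2→Out (12).
Cut capacity = 4 + 2 + 2 + 12 = 20.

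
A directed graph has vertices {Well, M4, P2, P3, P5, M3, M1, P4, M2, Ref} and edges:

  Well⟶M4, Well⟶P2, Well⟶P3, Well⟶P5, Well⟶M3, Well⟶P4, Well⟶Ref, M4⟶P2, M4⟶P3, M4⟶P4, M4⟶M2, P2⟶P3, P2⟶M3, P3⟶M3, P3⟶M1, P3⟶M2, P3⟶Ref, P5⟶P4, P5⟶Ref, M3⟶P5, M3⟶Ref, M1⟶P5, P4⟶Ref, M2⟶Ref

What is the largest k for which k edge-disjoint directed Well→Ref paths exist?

6

Assign every edge capacity 1; by Menger, the answer equals the max flow.
Path Well→Ref (+1); total 1.
Path Well→P3→Ref (+1); total 2.
Path Well→P5→Ref (+1); total 3.
Path Well→M3→Ref (+1); total 4.
Path Well→P4→Ref (+1); total 5.
Path Well→M4→M2→Ref (+1); total 6.
No residual Well→Ref path; max flow = 6.
Certifying cut of size 6: {M2→Ref, M3→Ref, P3→Ref, P4→Ref, P5→Ref, Well→Ref}.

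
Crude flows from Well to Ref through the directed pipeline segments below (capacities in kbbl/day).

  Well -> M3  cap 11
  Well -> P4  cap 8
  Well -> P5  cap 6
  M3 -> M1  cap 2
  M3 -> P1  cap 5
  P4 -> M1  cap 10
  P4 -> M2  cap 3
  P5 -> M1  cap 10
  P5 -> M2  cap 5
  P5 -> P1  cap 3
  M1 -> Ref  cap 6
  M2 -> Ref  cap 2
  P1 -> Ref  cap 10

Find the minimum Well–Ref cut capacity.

16

Augment Well→M3→M1→Ref: bottleneck 2, flow now 2.
Augment Well→M3→P1→Ref: bottleneck 5, flow now 7.
Augment Well→P4→M1→Ref: bottleneck 4, flow now 11.
Augment Well→P4→M2→Ref: bottleneck 2, flow now 13.
Augment Well→P5→P1→Ref: bottleneck 3, flow now 16.
No augmenting path remains; maximum flow = 16.
By max-flow min-cut, the minimum cut capacity equals the max flow.
In the residual graph, reachable from Well: {Well, M3, P4, P5, M1, M2}.
Min-cut edges: M3→P1 (5), P5→P1 (3), M1→Ref (6), M2→Ref (2); capacity 5 + 3 + 6 + 2 = 16.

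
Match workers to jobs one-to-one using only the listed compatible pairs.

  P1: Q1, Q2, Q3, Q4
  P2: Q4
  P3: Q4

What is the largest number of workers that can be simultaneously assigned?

Unit-capacity flow: source→left, listed edges, right→sink; max matching = max flow.
Augmenting path P1→Q1 (+1); matched 1.
Augmenting path P2→Q4 (+1); matched 2.
No augmenting path remains; maximum matching = 2.
König certificate: {P1, Q4} is a vertex cover of size 2 (every listed pair touches it), so no matching can be larger.

2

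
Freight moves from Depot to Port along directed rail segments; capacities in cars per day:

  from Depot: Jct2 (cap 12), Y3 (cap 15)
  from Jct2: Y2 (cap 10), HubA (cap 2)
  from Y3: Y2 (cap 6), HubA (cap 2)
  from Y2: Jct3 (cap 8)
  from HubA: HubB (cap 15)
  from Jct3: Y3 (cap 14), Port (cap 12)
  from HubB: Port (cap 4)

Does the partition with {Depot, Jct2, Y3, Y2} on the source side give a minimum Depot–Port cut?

Given cut capacity: 2 + 2 + 8 = 12.
Augment Depot→Jct2→Y2→Jct3→Port: bottleneck 8, flow now 8.
Augment Depot→Jct2→HubA→HubB→Port: bottleneck 2, flow now 10.
Augment Depot→Y3→HubA→HubB→Port: bottleneck 2, flow now 12.
No augmenting path remains; maximum flow = 12.
Cut capacity 12 equals the max flow, so it is a minimum cut.

Yes — it is a minimum cut (capacity 12).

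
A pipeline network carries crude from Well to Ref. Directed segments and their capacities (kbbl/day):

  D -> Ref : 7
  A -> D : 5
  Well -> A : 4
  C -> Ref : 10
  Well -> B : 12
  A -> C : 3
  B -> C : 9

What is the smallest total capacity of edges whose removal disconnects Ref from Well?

13

Augment Well→A→C→Ref: bottleneck 3, flow now 3.
Augment Well→A→D→Ref: bottleneck 1, flow now 4.
Augment Well→B→C→Ref: bottleneck 7, flow now 11.
Augment Well→B→C→A→D→Ref: bottleneck 2, flow now 13. (uses reverse residual edge)
No augmenting path remains; maximum flow = 13.
By max-flow min-cut, the minimum cut capacity equals the max flow.
In the residual graph, reachable from Well: {Well, B}.
Min-cut edges: Well→A (4), B→C (9); capacity 4 + 9 = 13.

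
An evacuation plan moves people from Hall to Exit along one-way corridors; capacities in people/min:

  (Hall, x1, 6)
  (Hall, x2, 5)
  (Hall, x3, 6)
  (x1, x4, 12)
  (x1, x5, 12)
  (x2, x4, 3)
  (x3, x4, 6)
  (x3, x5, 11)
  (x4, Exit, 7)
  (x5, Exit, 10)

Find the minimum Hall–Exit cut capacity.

15

Augment Hall→x1→x4→Exit: bottleneck 6, flow now 6.
Augment Hall→x2→x4→Exit: bottleneck 1, flow now 7.
Augment Hall→x3→x5→Exit: bottleneck 6, flow now 13.
Augment Hall→x2→x4→x1→x5→Exit: bottleneck 2, flow now 15. (uses reverse residual edge)
No augmenting path remains; maximum flow = 15.
By max-flow min-cut, the minimum cut capacity equals the max flow.
In the residual graph, reachable from Hall: {Hall, x2}.
Min-cut edges: Hall→x1 (6), Hall→x3 (6), x2→x4 (3); capacity 6 + 6 + 3 = 15.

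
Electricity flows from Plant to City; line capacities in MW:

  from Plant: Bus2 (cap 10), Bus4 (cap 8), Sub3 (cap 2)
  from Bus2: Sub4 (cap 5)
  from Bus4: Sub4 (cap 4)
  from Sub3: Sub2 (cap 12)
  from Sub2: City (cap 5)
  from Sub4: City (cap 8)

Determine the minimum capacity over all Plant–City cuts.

10

Augment Plant→Bus2→Sub4→City: bottleneck 5, flow now 5.
Augment Plant→Bus4→Sub4→City: bottleneck 3, flow now 8.
Augment Plant→Sub3→Sub2→City: bottleneck 2, flow now 10.
No augmenting path remains; maximum flow = 10.
By max-flow min-cut, the minimum cut capacity equals the max flow.
In the residual graph, reachable from Plant: {Plant, Bus2, Bus4, Sub4}.
Min-cut edges: Plant→Sub3 (2), Sub4→City (8); capacity 2 + 8 = 10.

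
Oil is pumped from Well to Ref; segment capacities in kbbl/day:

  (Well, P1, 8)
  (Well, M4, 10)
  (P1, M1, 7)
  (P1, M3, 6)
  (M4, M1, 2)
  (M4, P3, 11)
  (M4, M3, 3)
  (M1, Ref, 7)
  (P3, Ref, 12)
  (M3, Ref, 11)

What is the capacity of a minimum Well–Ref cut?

18

Augment Well→P1→M1→Ref: bottleneck 7, flow now 7.
Augment Well→P1→M3→Ref: bottleneck 1, flow now 8.
Augment Well→M4→P3→Ref: bottleneck 10, flow now 18.
No augmenting path remains; maximum flow = 18.
By max-flow min-cut, the minimum cut capacity equals the max flow.
In the residual graph, reachable from Well: {Well}.
Min-cut edges: Well→P1 (8), Well→M4 (10); capacity 8 + 10 = 18.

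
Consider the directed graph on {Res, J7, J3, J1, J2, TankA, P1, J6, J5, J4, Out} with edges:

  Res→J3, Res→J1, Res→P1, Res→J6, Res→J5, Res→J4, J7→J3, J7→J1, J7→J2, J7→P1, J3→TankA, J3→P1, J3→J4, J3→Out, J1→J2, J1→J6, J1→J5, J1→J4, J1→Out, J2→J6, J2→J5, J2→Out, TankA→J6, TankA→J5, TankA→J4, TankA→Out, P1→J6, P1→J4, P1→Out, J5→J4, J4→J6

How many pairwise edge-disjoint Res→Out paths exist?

3

Assign every edge capacity 1; by Menger, the answer equals the max flow.
Path Res→J3→Out (+1); total 1.
Path Res→J1→Out (+1); total 2.
Path Res→P1→Out (+1); total 3.
No residual Res→Out path; max flow = 3.
Certifying cut of size 3: {Res→J1, Res→J3, Res→P1}.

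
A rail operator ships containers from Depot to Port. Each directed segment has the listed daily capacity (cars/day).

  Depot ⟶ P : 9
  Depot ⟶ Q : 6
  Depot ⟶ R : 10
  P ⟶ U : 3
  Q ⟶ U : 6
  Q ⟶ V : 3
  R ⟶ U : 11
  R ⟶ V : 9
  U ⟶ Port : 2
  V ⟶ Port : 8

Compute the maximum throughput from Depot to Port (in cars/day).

Augment Depot→P→U→Port: bottleneck 2, flow now 2.
Augment Depot→Q→V→Port: bottleneck 3, flow now 5.
Augment Depot→R→V→Port: bottleneck 5, flow now 10.
No augmenting path remains; maximum flow = 10.
In the residual graph, reachable from Depot: {Depot, P, Q, R, U, V}.
Min-cut edges: U→Port (2), V→Port (8); capacity 2 + 8 = 10.
This cut is saturated, so no flow can exceed 10.

10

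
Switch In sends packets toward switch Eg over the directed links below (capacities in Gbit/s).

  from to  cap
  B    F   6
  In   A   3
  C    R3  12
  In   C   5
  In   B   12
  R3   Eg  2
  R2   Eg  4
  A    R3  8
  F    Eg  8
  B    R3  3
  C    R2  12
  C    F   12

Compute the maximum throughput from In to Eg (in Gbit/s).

Augment In→B→R3→Eg: bottleneck 2, flow now 2.
Augment In→B→F→Eg: bottleneck 6, flow now 8.
Augment In→C→R2→Eg: bottleneck 4, flow now 12.
Augment In→C→F→Eg: bottleneck 1, flow now 13.
No augmenting path remains; maximum flow = 13.
In the residual graph, reachable from In: {In, B, A, R3}.
Min-cut edges: In→C (5), B→F (6), R3→Eg (2); capacity 5 + 6 + 2 = 13.
This cut is saturated, so no flow can exceed 13.

13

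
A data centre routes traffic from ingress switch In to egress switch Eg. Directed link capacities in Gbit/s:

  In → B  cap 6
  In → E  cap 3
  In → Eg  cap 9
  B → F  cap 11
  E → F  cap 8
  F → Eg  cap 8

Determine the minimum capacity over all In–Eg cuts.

17

Augment In→Eg: bottleneck 9, flow now 9.
Augment In→B→F→Eg: bottleneck 6, flow now 15.
Augment In→E→F→Eg: bottleneck 2, flow now 17.
No augmenting path remains; maximum flow = 17.
By max-flow min-cut, the minimum cut capacity equals the max flow.
In the residual graph, reachable from In: {In, B, E, F}.
Min-cut edges: In→Eg (9), F→Eg (8); capacity 9 + 8 = 17.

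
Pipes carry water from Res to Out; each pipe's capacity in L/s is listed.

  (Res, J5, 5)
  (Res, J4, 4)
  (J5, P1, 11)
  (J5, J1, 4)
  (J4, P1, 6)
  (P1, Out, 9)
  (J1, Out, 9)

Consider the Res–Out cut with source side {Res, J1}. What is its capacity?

18

Edges leaving {Res, J1}: Res→J5 (5), Res→J4 (4), J1→Out (9).
Cut capacity = 5 + 4 + 9 = 18.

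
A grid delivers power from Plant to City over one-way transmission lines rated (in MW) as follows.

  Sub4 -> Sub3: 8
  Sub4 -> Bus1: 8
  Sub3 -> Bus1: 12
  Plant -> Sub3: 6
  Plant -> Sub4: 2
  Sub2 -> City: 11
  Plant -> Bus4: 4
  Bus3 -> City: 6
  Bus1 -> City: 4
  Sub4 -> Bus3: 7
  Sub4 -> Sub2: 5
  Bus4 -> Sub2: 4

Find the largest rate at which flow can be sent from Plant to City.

Augment Plant→Sub3→Bus1→City: bottleneck 4, flow now 4.
Augment Plant→Bus4→Sub2→City: bottleneck 4, flow now 8.
Augment Plant→Sub4→Bus3→City: bottleneck 2, flow now 10.
No augmenting path remains; maximum flow = 10.
In the residual graph, reachable from Plant: {Plant, Sub3, Bus1}.
Min-cut edges: Plant→Bus4 (4), Plant→Sub4 (2), Bus1→City (4); capacity 4 + 2 + 4 = 10.
This cut is saturated, so no flow can exceed 10.

10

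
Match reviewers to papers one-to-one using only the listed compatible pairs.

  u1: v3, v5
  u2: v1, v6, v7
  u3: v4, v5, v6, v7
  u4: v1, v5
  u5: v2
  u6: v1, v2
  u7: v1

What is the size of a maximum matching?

Unit-capacity flow: source→left, listed edges, right→sink; max matching = max flow.
Augmenting path u1→v3 (+1); matched 1.
Augmenting path u2→v1 (+1); matched 2.
Augmenting path u3→v4 (+1); matched 3.
Augmenting path u4→v5 (+1); matched 4.
Augmenting path u5→v2 (+1); matched 5.
Augmenting path u6→v1→u2→v6 (+1); matched 6.
No augmenting path remains; maximum matching = 6.
König certificate: {u1, u2, u3, u4, v1, v2} is a vertex cover of size 6 (every listed pair touches it), so no matching can be larger.

6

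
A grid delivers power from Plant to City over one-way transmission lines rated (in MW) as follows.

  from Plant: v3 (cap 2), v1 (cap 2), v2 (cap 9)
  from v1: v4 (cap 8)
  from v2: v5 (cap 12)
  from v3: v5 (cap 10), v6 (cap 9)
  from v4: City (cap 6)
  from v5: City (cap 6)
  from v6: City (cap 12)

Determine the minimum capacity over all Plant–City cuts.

Augment Plant→v1→v4→City: bottleneck 2, flow now 2.
Augment Plant→v2→v5→City: bottleneck 6, flow now 8.
Augment Plant→v3→v6→City: bottleneck 2, flow now 10.
No augmenting path remains; maximum flow = 10.
By max-flow min-cut, the minimum cut capacity equals the max flow.
In the residual graph, reachable from Plant: {Plant, v2, v5}.
Min-cut edges: Plant→v1 (2), Plant→v3 (2), v5→City (6); capacity 2 + 2 + 6 = 10.

10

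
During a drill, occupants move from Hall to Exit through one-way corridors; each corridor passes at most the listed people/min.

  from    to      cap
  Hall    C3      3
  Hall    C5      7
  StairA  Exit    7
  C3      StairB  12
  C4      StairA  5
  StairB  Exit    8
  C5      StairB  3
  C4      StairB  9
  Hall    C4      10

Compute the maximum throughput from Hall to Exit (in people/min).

13

Augment Hall→C5→StairB→Exit: bottleneck 3, flow now 3.
Augment Hall→C4→StairB→Exit: bottleneck 5, flow now 8.
Augment Hall→C4→StairA→Exit: bottleneck 5, flow now 13.
No augmenting path remains; maximum flow = 13.
In the residual graph, reachable from Hall: {Hall, C5, C4, C3, StairB}.
Min-cut edges: C4→StairA (5), StairB→Exit (8); capacity 5 + 8 = 13.
This cut is saturated, so no flow can exceed 13.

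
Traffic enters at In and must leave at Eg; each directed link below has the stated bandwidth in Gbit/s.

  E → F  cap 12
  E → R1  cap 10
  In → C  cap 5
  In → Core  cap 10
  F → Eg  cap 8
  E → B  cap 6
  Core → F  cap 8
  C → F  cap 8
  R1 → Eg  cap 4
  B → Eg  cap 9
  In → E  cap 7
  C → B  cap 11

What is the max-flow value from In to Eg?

Augment In→C→F→Eg: bottleneck 5, flow now 5.
Augment In→E→R1→Eg: bottleneck 4, flow now 9.
Augment In→E→F→Eg: bottleneck 3, flow now 12.
Augment In→Core→F→C→B→Eg: bottleneck 5, flow now 17. (uses reverse residual edge)
Augment In→Core→F→E→B→Eg: bottleneck 3, flow now 20. (uses reverse residual edge)
No augmenting path remains; maximum flow = 20.
In the residual graph, reachable from In: {In, Core}.
Min-cut edges: In→C (5), In→E (7), Core→F (8); capacity 5 + 7 + 8 = 20.
This cut is saturated, so no flow can exceed 20.

20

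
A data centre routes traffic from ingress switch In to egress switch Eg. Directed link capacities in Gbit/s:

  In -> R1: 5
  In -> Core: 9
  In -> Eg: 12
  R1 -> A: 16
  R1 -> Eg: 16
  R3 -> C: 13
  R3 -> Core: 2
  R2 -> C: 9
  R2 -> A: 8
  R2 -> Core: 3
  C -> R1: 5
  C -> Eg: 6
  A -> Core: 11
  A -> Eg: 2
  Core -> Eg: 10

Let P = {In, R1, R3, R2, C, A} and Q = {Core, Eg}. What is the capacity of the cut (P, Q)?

Edges leaving {In, R1, R3, R2, C, A}: In→Core (9), In→Eg (12), R1→Eg (16), R3→Core (2), R2→Core (3), C→Eg (6), A→Core (11), A→Eg (2).
Cut capacity = 9 + 12 + 16 + 2 + 3 + 6 + 11 + 2 = 61.

61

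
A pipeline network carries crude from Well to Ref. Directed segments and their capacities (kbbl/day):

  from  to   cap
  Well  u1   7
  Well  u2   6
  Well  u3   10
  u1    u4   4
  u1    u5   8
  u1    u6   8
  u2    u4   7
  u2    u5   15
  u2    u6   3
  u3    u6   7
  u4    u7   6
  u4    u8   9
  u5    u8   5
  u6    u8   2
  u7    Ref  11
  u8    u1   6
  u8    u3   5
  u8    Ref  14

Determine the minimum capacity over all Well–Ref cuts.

15

Augment Well→u1→u4→u7→Ref: bottleneck 4, flow now 4.
Augment Well→u1→u5→u8→Ref: bottleneck 3, flow now 7.
Augment Well→u2→u4→u7→Ref: bottleneck 2, flow now 9.
Augment Well→u2→u4→u8→Ref: bottleneck 4, flow now 13.
Augment Well→u3→u6→u8→Ref: bottleneck 2, flow now 15.
No augmenting path remains; maximum flow = 15.
By max-flow min-cut, the minimum cut capacity equals the max flow.
In the residual graph, reachable from Well: {Well, u3, u6}.
Min-cut edges: Well→u1 (7), Well→u2 (6), u6→u8 (2); capacity 7 + 6 + 2 = 15.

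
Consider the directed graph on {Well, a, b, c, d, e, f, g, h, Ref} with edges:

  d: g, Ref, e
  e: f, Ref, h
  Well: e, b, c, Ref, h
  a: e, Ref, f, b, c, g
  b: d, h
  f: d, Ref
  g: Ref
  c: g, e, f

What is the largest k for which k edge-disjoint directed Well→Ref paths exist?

4

Assign every edge capacity 1; by Menger, the answer equals the max flow.
Path Well→Ref (+1); total 1.
Path Well→e→Ref (+1); total 2.
Path Well→b→d→Ref (+1); total 3.
Path Well→c→f→Ref (+1); total 4.
No residual Well→Ref path; max flow = 4.
Certifying cut of size 4: {Well→Ref, Well→b, Well→c, Well→e}.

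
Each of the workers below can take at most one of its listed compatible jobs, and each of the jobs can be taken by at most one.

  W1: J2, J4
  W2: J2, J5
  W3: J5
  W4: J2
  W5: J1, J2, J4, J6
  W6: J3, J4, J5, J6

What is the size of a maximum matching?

5

Unit-capacity flow: source→left, listed edges, right→sink; max matching = max flow.
Augmenting path W1→J2 (+1); matched 1.
Augmenting path W2→J5 (+1); matched 2.
Augmenting path W5→J1 (+1); matched 3.
Augmenting path W6→J3 (+1); matched 4.
Augmenting path W4→J2→W1→J4 (+1); matched 5.
No augmenting path remains; maximum matching = 5.
König certificate: {W1, W5, W6, J2, J5} is a vertex cover of size 5 (every listed pair touches it), so no matching can be larger.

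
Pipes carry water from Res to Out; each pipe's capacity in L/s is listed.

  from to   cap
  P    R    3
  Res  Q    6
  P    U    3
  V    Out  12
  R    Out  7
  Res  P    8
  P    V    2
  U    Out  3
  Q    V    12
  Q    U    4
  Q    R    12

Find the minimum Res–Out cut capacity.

Augment Res→P→R→Out: bottleneck 3, flow now 3.
Augment Res→P→U→Out: bottleneck 3, flow now 6.
Augment Res→P→V→Out: bottleneck 2, flow now 8.
Augment Res→Q→R→Out: bottleneck 4, flow now 12.
Augment Res→Q→V→Out: bottleneck 2, flow now 14.
No augmenting path remains; maximum flow = 14.
By max-flow min-cut, the minimum cut capacity equals the max flow.
In the residual graph, reachable from Res: {Res}.
Min-cut edges: Res→P (8), Res→Q (6); capacity 8 + 6 = 14.

14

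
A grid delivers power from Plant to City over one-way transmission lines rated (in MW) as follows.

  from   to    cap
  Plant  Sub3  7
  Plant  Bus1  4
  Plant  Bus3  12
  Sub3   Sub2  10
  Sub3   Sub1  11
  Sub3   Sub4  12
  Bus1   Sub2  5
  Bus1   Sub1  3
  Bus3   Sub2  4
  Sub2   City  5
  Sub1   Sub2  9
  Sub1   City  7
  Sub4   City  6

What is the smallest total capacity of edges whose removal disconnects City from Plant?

Augment Plant→Sub3→Sub2→City: bottleneck 5, flow now 5.
Augment Plant→Sub3→Sub1→City: bottleneck 2, flow now 7.
Augment Plant→Bus1→Sub1→City: bottleneck 3, flow now 10.
Augment Plant→Bus1→Sub2→Sub3→Sub1→City: bottleneck 1, flow now 11. (uses reverse residual edge)
Augment Plant→Bus3→Sub2→Sub3→Sub1→City: bottleneck 1, flow now 12. (uses reverse residual edge)
Augment Plant→Bus3→Sub2→Sub3→Sub4→City: bottleneck 3, flow now 15. (uses reverse residual edge)
No augmenting path remains; maximum flow = 15.
By max-flow min-cut, the minimum cut capacity equals the max flow.
In the residual graph, reachable from Plant: {Plant, Bus3}.
Min-cut edges: Plant→Sub3 (7), Plant→Bus1 (4), Bus3→Sub2 (4); capacity 7 + 4 + 4 = 15.

15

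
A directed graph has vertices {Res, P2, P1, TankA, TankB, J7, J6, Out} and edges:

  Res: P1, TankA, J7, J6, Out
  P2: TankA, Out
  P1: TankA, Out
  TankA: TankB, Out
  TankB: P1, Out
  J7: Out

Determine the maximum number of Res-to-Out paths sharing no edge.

4

Assign every edge capacity 1; by Menger, the answer equals the max flow.
Path Res→Out (+1); total 1.
Path Res→P1→Out (+1); total 2.
Path Res→TankA→Out (+1); total 3.
Path Res→J7→Out (+1); total 4.
No residual Res→Out path; max flow = 4.
Certifying cut of size 4: {Res→J7, Res→Out, Res→P1, Res→TankA}.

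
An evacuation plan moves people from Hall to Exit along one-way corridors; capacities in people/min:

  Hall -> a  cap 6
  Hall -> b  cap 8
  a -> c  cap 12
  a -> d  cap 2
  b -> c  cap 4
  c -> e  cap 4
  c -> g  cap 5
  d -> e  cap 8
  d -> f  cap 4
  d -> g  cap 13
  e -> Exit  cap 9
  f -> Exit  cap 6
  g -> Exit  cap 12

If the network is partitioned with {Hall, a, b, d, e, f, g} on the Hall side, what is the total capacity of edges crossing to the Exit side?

Edges leaving {Hall, a, b, d, e, f, g}: a→c (12), b→c (4), e→Exit (9), f→Exit (6), g→Exit (12).
Cut capacity = 12 + 4 + 9 + 6 + 12 = 43.

43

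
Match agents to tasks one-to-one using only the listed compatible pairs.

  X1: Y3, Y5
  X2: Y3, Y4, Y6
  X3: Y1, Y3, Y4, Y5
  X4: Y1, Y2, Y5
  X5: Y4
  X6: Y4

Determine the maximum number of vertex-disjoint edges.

Unit-capacity flow: source→left, listed edges, right→sink; max matching = max flow.
Augmenting path X1→Y3 (+1); matched 1.
Augmenting path X2→Y4 (+1); matched 2.
Augmenting path X3→Y1 (+1); matched 3.
Augmenting path X4→Y2 (+1); matched 4.
Augmenting path X5→Y4→X2→Y6 (+1); matched 5.
No augmenting path remains; maximum matching = 5.
König certificate: {X1, X2, X3, X4, Y4} is a vertex cover of size 5 (every listed pair touches it), so no matching can be larger.

5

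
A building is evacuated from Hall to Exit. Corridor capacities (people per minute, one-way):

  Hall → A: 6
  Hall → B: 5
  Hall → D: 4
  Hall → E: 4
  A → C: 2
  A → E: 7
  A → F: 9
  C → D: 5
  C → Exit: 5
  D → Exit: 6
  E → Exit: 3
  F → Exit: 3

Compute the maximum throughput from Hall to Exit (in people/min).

12

Augment Hall→D→Exit: bottleneck 4, flow now 4.
Augment Hall→E→Exit: bottleneck 3, flow now 7.
Augment Hall→A→C→Exit: bottleneck 2, flow now 9.
Augment Hall→A→F→Exit: bottleneck 3, flow now 12.
No augmenting path remains; maximum flow = 12.
In the residual graph, reachable from Hall: {Hall, A, B, E, F}.
Min-cut edges: Hall→D (4), A→C (2), E→Exit (3), F→Exit (3); capacity 4 + 2 + 3 + 3 = 12.
This cut is saturated, so no flow can exceed 12.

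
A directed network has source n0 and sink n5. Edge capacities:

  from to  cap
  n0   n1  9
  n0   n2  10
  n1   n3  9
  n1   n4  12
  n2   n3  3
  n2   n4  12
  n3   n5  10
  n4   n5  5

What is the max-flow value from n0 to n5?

Augment n0→n1→n3→n5: bottleneck 9, flow now 9.
Augment n0→n2→n3→n5: bottleneck 1, flow now 10.
Augment n0→n2→n4→n5: bottleneck 5, flow now 15.
No augmenting path remains; maximum flow = 15.
In the residual graph, reachable from n0: {n0, n1, n2, n3, n4}.
Min-cut edges: n3→n5 (10), n4→n5 (5); capacity 10 + 5 = 15.
This cut is saturated, so no flow can exceed 15.

15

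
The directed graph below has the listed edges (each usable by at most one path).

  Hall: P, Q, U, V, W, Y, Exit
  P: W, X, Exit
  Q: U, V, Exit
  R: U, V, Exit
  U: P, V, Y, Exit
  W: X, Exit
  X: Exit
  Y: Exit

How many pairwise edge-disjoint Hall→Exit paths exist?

Assign every edge capacity 1; by Menger, the answer equals the max flow.
Path Hall→Exit (+1); total 1.
Path Hall→P→Exit (+1); total 2.
Path Hall→Q→Exit (+1); total 3.
Path Hall→U→Exit (+1); total 4.
Path Hall→W→Exit (+1); total 5.
Path Hall→Y→Exit (+1); total 6.
No residual Hall→Exit path; max flow = 6.
Certifying cut of size 6: {Hall→Exit, Hall→P, Hall→Q, Hall→U, Hall→W, Hall→Y}.

6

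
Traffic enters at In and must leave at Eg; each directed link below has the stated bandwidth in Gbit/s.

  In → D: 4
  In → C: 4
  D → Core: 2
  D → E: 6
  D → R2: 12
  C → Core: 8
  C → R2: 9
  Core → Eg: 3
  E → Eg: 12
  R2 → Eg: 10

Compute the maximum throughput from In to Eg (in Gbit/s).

8

Augment In→D→Core→Eg: bottleneck 2, flow now 2.
Augment In→D→E→Eg: bottleneck 2, flow now 4.
Augment In→C→Core→Eg: bottleneck 1, flow now 5.
Augment In→C→R2→Eg: bottleneck 3, flow now 8.
No augmenting path remains; maximum flow = 8.
In the residual graph, reachable from In: {In}.
Min-cut edges: In→D (4), In→C (4); capacity 4 + 4 = 8.
This cut is saturated, so no flow can exceed 8.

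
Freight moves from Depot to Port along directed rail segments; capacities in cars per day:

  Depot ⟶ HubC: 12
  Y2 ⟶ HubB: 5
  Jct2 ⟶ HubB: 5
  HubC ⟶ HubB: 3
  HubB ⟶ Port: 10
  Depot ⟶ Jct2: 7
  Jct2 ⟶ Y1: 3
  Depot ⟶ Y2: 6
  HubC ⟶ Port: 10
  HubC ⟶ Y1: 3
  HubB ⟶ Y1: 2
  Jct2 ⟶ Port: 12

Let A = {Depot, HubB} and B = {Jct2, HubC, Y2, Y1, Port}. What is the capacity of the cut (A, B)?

Edges leaving {Depot, HubB}: Depot→Jct2 (7), Depot→HubC (12), Depot→Y2 (6), HubB→Y1 (2), HubB→Port (10).
Cut capacity = 7 + 12 + 6 + 2 + 10 = 37.

37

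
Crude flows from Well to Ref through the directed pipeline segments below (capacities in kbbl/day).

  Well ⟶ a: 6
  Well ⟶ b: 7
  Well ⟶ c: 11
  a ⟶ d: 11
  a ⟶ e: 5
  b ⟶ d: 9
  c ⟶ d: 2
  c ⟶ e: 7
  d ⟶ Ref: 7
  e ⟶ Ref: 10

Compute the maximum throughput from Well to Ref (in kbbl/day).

Augment Well→a→d→Ref: bottleneck 6, flow now 6.
Augment Well→b→d→Ref: bottleneck 1, flow now 7.
Augment Well→c→e→Ref: bottleneck 7, flow now 14.
Augment Well→b→d→a→e→Ref: bottleneck 3, flow now 17. (uses reverse residual edge)
No augmenting path remains; maximum flow = 17.
In the residual graph, reachable from Well: {Well, a, b, c, d, e}.
Min-cut edges: d→Ref (7), e→Ref (10); capacity 7 + 10 = 17.
This cut is saturated, so no flow can exceed 17.

17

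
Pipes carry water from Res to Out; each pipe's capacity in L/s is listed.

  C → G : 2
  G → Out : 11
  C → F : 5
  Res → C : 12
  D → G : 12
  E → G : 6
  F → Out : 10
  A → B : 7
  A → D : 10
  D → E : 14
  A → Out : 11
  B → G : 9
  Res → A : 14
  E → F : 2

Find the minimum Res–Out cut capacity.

Augment Res→A→Out: bottleneck 11, flow now 11.
Augment Res→C→F→Out: bottleneck 5, flow now 16.
Augment Res→C→G→Out: bottleneck 2, flow now 18.
Augment Res→A→B→G→Out: bottleneck 3, flow now 21.
No augmenting path remains; maximum flow = 21.
By max-flow min-cut, the minimum cut capacity equals the max flow.
In the residual graph, reachable from Res: {Res, C}.
Min-cut edges: Res→A (14), C→F (5), C→G (2); capacity 14 + 5 + 2 = 21.

21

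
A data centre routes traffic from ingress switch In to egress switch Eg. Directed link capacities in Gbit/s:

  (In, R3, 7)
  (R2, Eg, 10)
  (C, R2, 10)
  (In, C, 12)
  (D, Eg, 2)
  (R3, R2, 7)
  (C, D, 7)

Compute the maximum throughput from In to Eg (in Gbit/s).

Augment In→R3→R2→Eg: bottleneck 7, flow now 7.
Augment In→C→R2→Eg: bottleneck 3, flow now 10.
Augment In→C→D→Eg: bottleneck 2, flow now 12.
No augmenting path remains; maximum flow = 12.
In the residual graph, reachable from In: {In, R3, C, R2, D}.
Min-cut edges: R2→Eg (10), D→Eg (2); capacity 10 + 2 = 12.
This cut is saturated, so no flow can exceed 12.

12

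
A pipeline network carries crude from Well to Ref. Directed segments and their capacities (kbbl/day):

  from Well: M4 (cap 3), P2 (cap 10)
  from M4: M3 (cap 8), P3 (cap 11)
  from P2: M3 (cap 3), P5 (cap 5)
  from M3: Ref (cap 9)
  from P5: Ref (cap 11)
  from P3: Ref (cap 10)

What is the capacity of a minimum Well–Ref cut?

Augment Well→M4→M3→Ref: bottleneck 3, flow now 3.
Augment Well→P2→M3→Ref: bottleneck 3, flow now 6.
Augment Well→P2→P5→Ref: bottleneck 5, flow now 11.
No augmenting path remains; maximum flow = 11.
By max-flow min-cut, the minimum cut capacity equals the max flow.
In the residual graph, reachable from Well: {Well, P2}.
Min-cut edges: Well→M4 (3), P2→M3 (3), P2→P5 (5); capacity 3 + 3 + 5 = 11.

11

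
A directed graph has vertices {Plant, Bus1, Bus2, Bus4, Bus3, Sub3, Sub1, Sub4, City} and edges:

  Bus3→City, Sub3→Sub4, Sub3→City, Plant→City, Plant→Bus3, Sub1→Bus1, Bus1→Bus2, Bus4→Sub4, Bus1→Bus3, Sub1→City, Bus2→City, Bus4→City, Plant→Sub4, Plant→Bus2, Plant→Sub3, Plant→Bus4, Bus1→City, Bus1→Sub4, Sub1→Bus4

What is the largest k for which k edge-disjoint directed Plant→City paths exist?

Assign every edge capacity 1; by Menger, the answer equals the max flow.
Path Plant→City (+1); total 1.
Path Plant→Bus2→City (+1); total 2.
Path Plant→Bus4→City (+1); total 3.
Path Plant→Bus3→City (+1); total 4.
Path Plant→Sub3→City (+1); total 5.
No residual Plant→City path; max flow = 5.
Certifying cut of size 5: {Plant→Bus2, Plant→Bus3, Plant→Bus4, Plant→City, Plant→Sub3}.

5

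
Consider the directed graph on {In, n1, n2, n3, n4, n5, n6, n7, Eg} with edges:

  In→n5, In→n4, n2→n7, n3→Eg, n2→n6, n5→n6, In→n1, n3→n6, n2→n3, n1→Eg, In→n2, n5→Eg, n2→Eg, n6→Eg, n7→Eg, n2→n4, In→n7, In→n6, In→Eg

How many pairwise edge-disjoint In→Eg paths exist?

6

Assign every edge capacity 1; by Menger, the answer equals the max flow.
Path In→Eg (+1); total 1.
Path In→n1→Eg (+1); total 2.
Path In→n2→Eg (+1); total 3.
Path In→n5→Eg (+1); total 4.
Path In→n6→Eg (+1); total 5.
Path In→n7→Eg (+1); total 6.
No residual In→Eg path; max flow = 6.
Certifying cut of size 6: {In→Eg, In→n1, In→n2, In→n5, In→n6, In→n7}.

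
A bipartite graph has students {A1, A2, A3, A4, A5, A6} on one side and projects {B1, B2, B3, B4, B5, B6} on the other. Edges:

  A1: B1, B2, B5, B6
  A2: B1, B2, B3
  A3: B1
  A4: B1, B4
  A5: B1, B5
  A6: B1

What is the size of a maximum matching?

5

Unit-capacity flow: source→left, listed edges, right→sink; max matching = max flow.
Augmenting path A1→B1 (+1); matched 1.
Augmenting path A2→B2 (+1); matched 2.
Augmenting path A4→B4 (+1); matched 3.
Augmenting path A5→B5 (+1); matched 4.
Augmenting path A3→B1→A1→B6 (+1); matched 5.
No augmenting path remains; maximum matching = 5.
König certificate: {A1, A2, A4, A5, B1} is a vertex cover of size 5 (every listed pair touches it), so no matching can be larger.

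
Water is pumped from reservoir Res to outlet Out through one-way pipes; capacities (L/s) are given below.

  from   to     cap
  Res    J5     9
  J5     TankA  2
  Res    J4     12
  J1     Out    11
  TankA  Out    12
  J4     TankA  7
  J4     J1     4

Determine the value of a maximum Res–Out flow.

Augment Res→J5→TankA→Out: bottleneck 2, flow now 2.
Augment Res→J4→TankA→Out: bottleneck 7, flow now 9.
Augment Res→J4→J1→Out: bottleneck 4, flow now 13.
No augmenting path remains; maximum flow = 13.
In the residual graph, reachable from Res: {Res, J5, J4}.
Min-cut edges: J5→TankA (2), J4→TankA (7), J4→J1 (4); capacity 2 + 7 + 4 = 13.
This cut is saturated, so no flow can exceed 13.

13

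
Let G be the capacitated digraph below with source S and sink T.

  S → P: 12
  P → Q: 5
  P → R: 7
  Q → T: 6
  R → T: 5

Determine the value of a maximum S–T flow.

10

Augment S→P→Q→T: bottleneck 5, flow now 5.
Augment S→P→R→T: bottleneck 5, flow now 10.
No augmenting path remains; maximum flow = 10.
In the residual graph, reachable from S: {S, P, R}.
Min-cut edges: P→Q (5), R→T (5); capacity 5 + 5 = 10.
This cut is saturated, so no flow can exceed 10.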